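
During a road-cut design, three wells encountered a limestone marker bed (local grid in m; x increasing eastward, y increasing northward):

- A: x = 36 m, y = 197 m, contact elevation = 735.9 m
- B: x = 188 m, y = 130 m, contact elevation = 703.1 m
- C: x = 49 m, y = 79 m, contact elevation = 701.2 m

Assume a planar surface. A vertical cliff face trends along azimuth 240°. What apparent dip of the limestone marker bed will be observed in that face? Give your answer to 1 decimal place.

Let the plane be z = a·x + b·y + c.
B−A: 152a − 67b = −32.8;  C−A: 13a − 118b = −34.7.
Solving gives a = −0.09057, b = 0.28409.
Unit vector along 240° is (sin 240°, cos 240°) = (-0.8660, -0.5000).
Slope in that direction = a·(-0.8660) + b·(-0.5000) = −0.06361.
Apparent dip = arctan|0.06361| = 3.6° (true dip is 16.6°, so apparent ≤ true as expected).

3.6°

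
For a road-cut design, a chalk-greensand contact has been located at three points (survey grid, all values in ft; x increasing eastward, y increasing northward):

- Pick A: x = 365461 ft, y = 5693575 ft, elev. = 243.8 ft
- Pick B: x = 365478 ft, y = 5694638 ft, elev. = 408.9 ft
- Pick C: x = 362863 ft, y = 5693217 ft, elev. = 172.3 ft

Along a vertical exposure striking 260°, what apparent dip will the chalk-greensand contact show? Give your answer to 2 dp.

Two edge vectors: Pick A→Pick B = (17, 1063, 165.1), Pick A→Pick C = (-2598, -358, -71.5).
Normal n = (Pick A→Pick B) × (Pick A→Pick C) = (-16898.7, -427714.3, 2755588).
So ∂z/∂x = −n_x/n_z = 0.00613 and ∂z/∂y = −n_y/n_z = 0.15522.
Unit vector along 260° is (sin 260°, cos 260°) = (-0.9848, -0.1736).
Slope in that direction = a·(-0.9848) + b·(-0.1736) = −0.03299.
Apparent dip = arctan|0.03299| = 1.89° (true dip is 8.8°, so apparent ≤ true as expected).

1.89°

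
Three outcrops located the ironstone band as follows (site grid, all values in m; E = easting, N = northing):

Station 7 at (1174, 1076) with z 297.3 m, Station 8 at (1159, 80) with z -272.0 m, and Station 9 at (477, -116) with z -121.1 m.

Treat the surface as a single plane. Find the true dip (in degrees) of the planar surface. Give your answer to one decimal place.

Let the plane be z = a·E + b·N + c.
Station 8−Station 7: −15a − 996b = −569.3;  Station 9−Station 7: −697a − 1192b = −418.4.
Solving gives a = −0.38721, b = 0.57742.
Gradient magnitude |∇z| = √(a² + b²) = √(0.14993 + 0.33341) = 0.69523.
True dip = arctan(0.69523) = 34.8°, dipping toward SE (azimuth ≈ 146°).

34.8°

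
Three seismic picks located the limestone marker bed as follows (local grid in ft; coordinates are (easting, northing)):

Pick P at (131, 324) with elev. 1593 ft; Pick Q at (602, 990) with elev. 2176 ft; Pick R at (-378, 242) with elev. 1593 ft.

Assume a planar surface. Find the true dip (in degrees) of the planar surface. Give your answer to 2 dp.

Let the plane be z = a·E + b·N + c.
Pick Q−Pick P: 471a + 666b = 583;  Pick R−Pick P: −509a − 82b = 0.
Solving gives a = −0.15916, b = 0.98793.
Gradient magnitude |∇z| = √(a² + b²) = √(0.02533 + 0.97601) = 1.00067.
True dip = arctan(1.00067) = 45.02°, dipping toward S (azimuth ≈ 171°).

45.02°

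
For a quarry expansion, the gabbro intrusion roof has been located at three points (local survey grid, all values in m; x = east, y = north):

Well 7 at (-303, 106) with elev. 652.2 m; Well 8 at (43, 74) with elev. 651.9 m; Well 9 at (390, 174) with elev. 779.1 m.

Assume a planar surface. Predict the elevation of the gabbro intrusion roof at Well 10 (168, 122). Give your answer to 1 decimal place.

709.3 m

Let the plane be z = a·x + b·y + c.
Well 8−Well 7: 346a − 32b = −0.3;  Well 9−Well 7: 693a + 68b = 126.9.
Solving gives a = 0.08840, b = 0.96524.
Then c = 652.2 − a·-303 − b·106 = 576.67.
At (168, 122): z = 14.9 + 117.8 + 576.67 = 709.3 m.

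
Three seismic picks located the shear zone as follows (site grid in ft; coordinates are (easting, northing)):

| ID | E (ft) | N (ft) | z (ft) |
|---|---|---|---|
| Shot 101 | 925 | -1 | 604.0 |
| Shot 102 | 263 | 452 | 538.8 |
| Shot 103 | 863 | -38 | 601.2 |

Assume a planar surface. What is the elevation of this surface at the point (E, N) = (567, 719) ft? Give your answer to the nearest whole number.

549 ft

Let the plane be z = a·E + b·N + c.
Shot 102−Shot 101: −662a + 453b = −65.2;  Shot 103−Shot 101: −62a − 37b = −2.8.
Solving gives a = 0.07000, b = −0.04163.
Then c = 604 − a·925 − b·-1 = 539.20.
At (567, 719): z = 39.7 − 29.9 + 539.20 = 549.0 ft.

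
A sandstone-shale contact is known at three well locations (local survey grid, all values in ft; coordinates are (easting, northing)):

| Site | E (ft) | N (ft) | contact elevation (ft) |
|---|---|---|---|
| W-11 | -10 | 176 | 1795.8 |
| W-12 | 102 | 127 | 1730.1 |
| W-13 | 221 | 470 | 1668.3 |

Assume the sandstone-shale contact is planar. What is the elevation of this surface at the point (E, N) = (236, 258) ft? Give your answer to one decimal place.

1655.3 ft

Two edge vectors: W-11→W-12 = (112, -49, -65.7), W-11→W-13 = (231, 294, -127.5).
Normal n = (W-11→W-12) × (W-11→W-13) = (25563.3, -896.7, 44247).
So ∂z/∂E = −n_x/n_z = −0.57774 and ∂z/∂N = −n_y/n_z = 0.02027.
Intercept c from W-11: 1795.8 − 5.78 − 3.57 = 1786.46.
At (236, 258): z = −136.3 + 5.2 + 1786.46 = 1655.3 ft.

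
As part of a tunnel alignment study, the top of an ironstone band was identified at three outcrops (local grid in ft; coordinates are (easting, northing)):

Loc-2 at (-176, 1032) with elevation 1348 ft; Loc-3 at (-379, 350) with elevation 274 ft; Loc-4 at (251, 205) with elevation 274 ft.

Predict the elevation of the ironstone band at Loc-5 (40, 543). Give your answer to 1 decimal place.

Let the plane be z = a·E + b·N + c.
Loc-3−Loc-2: −203a − 682b = −1074;  Loc-4−Loc-2: 427a − 827b = −1074.
Solving gives a = 0.339211, b = 1.473813.
Then c = 1348 − a·-176 − b·1032 = −113.27.
At (40, 543): z = 13.6 + 800.3 − 113.27 = 700.6 ft.

700.6 ft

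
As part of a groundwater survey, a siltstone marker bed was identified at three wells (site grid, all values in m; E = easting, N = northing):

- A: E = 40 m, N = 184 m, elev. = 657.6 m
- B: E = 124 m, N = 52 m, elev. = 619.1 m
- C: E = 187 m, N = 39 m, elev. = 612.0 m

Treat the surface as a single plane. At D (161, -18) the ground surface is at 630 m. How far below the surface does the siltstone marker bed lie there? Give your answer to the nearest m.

Two edge vectors: A→B = (84, -132, -38.5), A→C = (147, -145, -45.6).
Normal n = (A→B) × (A→C) = (436.7, -1829.1, 7224).
So ∂z/∂E = −n_x/n_z = −0.06045 and ∂z/∂N = −n_y/n_z = 0.25320.
Intercept c from A: 657.6 + 2.42 − 46.59 = 613.43.
At (161, -18): z_contact = −9.7 − 4.6 + 613.43 = 599.1 m.
Depth below ground = 630 − 599.1 = 31 m.

31 m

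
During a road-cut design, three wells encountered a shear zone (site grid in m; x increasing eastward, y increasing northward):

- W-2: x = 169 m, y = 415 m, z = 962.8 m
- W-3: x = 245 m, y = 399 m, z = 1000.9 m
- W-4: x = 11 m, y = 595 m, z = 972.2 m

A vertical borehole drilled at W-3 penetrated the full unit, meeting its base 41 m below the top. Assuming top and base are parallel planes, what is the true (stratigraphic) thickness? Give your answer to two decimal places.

Two edge vectors: W-2→W-3 = (76, -16, 38.1), W-2→W-4 = (-158, 180, 9.4).
Normal n = (W-2→W-3) × (W-2→W-4) = (-7008.4, -6734.2, 11152).
So ∂z/∂x = −n_x/n_z = 0.62844 and ∂z/∂y = −n_y/n_z = 0.60386.
|∇z| = √(a²+b²) = 0.87154, so dip δ = arctan(0.87154) = 41.07°.
True thickness = vertical thickness × cos δ = 41 × cos 41.07° = 30.91 m.

30.91 m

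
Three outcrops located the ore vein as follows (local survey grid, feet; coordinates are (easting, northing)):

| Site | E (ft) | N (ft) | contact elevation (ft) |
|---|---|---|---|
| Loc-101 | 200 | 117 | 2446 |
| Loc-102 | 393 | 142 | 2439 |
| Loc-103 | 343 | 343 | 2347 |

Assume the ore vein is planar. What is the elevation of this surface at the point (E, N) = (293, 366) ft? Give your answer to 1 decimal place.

2335.5 ft

Two edge vectors: Loc-101→Loc-102 = (193, 25, -7), Loc-101→Loc-103 = (143, 226, -99).
Normal n = (Loc-101→Loc-102) × (Loc-101→Loc-103) = (-893, 18106, 40043).
So ∂z/∂E = −n_x/n_z = 0.02230 and ∂z/∂N = −n_y/n_z = −0.45216.
Intercept c from Loc-101: 2446 − 4.46 + 52.90 = 2494.44.
At (293, 366): z = 6.5 − 165.5 + 2494.44 = 2335.5 ft.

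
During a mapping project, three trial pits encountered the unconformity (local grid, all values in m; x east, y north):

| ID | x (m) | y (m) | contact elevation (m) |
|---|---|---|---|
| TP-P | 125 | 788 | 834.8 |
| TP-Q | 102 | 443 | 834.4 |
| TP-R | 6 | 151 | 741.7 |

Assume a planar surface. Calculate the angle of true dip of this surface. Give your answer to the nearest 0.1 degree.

Two edge vectors: TP-P→TP-Q = (-23, -345, -0.4), TP-P→TP-R = (-119, -637, -93.1).
Normal n = (TP-P→TP-Q) × (TP-P→TP-R) = (31864.7, -2093.7, -26404).
So ∂z/∂x = −n_x/n_z = 1.20681 and ∂z/∂y = −n_y/n_z = −0.07929.
Gradient magnitude |∇z| = √(a² + b²) = √(1.45640 + 0.00629) = 1.20942.
True dip = arctan(1.20942) = 50.4°, dipping toward W (azimuth ≈ 274°).

50.4°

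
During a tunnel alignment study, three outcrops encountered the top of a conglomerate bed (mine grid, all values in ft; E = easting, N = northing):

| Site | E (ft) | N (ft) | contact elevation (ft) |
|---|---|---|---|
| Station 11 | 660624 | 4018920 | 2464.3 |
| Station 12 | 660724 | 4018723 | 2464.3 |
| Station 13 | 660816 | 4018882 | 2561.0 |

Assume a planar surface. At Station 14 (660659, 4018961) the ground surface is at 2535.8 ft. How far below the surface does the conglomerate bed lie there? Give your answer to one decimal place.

Let the plane be z = a·E + b·N + c.
Station 12−Station 11: 100a − 197b = 0;  Station 13−Station 11: 192a − 38b = 96.7.
Solving gives a = 0.559895956, b = 0.284211145.
Then c = 2464.3 − a·660624 − b·4018920 = −1509638.26.
At (660659, 4018961): z_contact = 369900.30 + 1142233.51 − 1509638.26 = 2495.55 ft.
Depth below ground = 2535.8 − 2495.55 = 40.3 ft.

40.3 ft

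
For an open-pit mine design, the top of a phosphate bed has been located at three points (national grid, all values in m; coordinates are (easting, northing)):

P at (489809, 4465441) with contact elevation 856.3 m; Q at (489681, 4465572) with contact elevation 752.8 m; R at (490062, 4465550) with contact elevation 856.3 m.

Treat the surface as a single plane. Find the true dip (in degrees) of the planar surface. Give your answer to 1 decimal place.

Let the plane be z = a·E + b·N + c.
Q−P: −128a + 131b = −103.5;  R−P: 253a + 109b = 0.
Solving gives a = 0.23955, b = −0.55601.
Gradient magnitude |∇z| = √(a² + b²) = √(0.05738 + 0.30915) = 0.60542.
True dip = arctan(0.60542) = 31.2°, dipping toward NNW (azimuth ≈ 337°).

31.2°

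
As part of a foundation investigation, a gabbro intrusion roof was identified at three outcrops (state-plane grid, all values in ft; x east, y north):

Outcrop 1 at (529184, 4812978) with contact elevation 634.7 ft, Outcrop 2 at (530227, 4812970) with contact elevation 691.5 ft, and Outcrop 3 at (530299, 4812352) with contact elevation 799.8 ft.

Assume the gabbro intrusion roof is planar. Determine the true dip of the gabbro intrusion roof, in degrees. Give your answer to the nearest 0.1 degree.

10.0°

Two edge vectors: Outcrop 1→Outcrop 2 = (1043, -8, 56.8), Outcrop 1→Outcrop 3 = (1115, -626, 165.1).
Normal n = (Outcrop 1→Outcrop 2) × (Outcrop 1→Outcrop 3) = (34236, -108867.3, -643998).
So ∂z/∂x = −n_x/n_z = 0.05316 and ∂z/∂y = −n_y/n_z = −0.16905.
Gradient magnitude |∇z| = √(a² + b²) = √(0.00283 + 0.02858) = 0.17721.
True dip = arctan(0.17721) = 10.0°, dipping toward NNW (azimuth ≈ 343°).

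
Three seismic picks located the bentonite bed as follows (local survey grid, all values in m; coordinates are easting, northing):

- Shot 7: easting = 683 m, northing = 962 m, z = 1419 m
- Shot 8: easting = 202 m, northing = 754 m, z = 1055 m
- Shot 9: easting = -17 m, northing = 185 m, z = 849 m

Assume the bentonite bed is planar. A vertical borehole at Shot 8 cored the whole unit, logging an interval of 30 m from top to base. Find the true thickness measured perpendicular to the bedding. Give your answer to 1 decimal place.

24.3 m

Two edge vectors: Shot 7→Shot 8 = (-481, -208, -364), Shot 7→Shot 9 = (-700, -777, -570).
Normal n = (Shot 7→Shot 8) × (Shot 7→Shot 9) = (-164268, -19370, 228137).
So ∂z/∂easting = −n_x/n_z = 0.72004 and ∂z/∂northing = −n_y/n_z = 0.08491.
|∇z| = √(a²+b²) = 0.72503, so dip δ = arctan(0.72503) = 35.94°.
True thickness = vertical thickness × cos δ = 30 × cos 35.94° = 24.3 m.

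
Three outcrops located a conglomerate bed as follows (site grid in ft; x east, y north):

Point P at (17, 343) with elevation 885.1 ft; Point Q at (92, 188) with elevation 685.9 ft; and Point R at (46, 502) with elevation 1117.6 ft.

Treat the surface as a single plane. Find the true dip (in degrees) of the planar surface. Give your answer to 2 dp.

Let the plane be z = a·x + b·y + c.
Point Q−Point P: 75a − 155b = −199.2;  Point R−Point P: 29a + 159b = 232.5.
Solving gives a = 0.26582, b = 1.41378.
Gradient magnitude |∇z| = √(a² + b²) = √(0.07066 + 1.99878) = 1.43855.
True dip = arctan(1.43855) = 55.20°, dipping toward S (azimuth ≈ 191°).

55.20°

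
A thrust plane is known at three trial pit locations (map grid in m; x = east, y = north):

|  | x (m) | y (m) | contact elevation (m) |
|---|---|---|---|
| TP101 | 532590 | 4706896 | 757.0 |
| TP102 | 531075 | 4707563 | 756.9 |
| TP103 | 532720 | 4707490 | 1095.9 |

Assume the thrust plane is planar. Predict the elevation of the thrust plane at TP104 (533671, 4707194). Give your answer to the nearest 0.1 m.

1159.8 m

Let the plane be z = a·x + b·y + c.
TP102−TP101: −1515a + 667b = −0.1;  TP103−TP101: 130a + 594b = 338.9.
Solving gives a = 0.229172022, b = 0.520383228.
Then c = 757 − a·532590 − b·4706896 = −2570687.46.
At (533671, 4707194): z = 122302.5 + 2449544.8 − 2570687.46 = 1159.8 m.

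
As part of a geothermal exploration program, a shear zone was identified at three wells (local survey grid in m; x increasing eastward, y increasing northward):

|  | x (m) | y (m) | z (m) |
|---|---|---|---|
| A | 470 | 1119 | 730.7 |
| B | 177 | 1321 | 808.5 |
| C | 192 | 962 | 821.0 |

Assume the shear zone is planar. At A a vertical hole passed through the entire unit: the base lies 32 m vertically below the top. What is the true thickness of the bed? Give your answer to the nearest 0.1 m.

Let the plane be z = a·x + b·y + c.
B−A: −293a + 202b = 77.8;  C−A: −278a − 157b = 90.3.
Solving gives a = −0.29812, b = −0.04728.
|∇z| = √(a²+b²) = 0.30185, so dip δ = arctan(0.30185) = 16.80°.
True thickness = vertical thickness × cos δ = 32 × cos 16.80° = 30.6 m.

30.6 m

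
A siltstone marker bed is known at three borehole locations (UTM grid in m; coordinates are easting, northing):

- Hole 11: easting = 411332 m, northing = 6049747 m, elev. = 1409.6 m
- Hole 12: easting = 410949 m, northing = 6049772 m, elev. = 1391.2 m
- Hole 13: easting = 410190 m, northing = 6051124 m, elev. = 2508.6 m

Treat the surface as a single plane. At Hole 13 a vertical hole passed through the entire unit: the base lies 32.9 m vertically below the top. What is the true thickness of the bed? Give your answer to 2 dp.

Let the plane be z = a·easting + b·northing + c.
Hole 12−Hole 11: −383a + 25b = −18.4;  Hole 13−Hole 11: −1142a + 1377b = 1099.
Solving gives a = 0.10587, b = 0.88591.
|∇z| = √(a²+b²) = 0.89222, so dip δ = arctan(0.89222) = 41.74°.
True thickness = vertical thickness × cos δ = 32.9 × cos 41.74° = 24.55 m.

24.55 m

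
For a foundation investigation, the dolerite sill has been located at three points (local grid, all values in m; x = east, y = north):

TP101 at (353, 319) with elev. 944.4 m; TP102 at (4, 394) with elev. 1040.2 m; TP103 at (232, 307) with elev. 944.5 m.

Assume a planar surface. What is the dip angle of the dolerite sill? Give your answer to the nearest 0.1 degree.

41.2°

Let the plane be z = a·x + b·y + c.
TP102−TP101: −349a + 75b = 95.8;  TP103−TP101: −121a − 12b = 0.1.
Solving gives a = −0.08724, b = 0.87136.
Gradient magnitude |∇z| = √(a² + b²) = √(0.00761 + 0.75928) = 0.87572.
True dip = arctan(0.87572) = 41.2°, dipping toward S (azimuth ≈ 174°).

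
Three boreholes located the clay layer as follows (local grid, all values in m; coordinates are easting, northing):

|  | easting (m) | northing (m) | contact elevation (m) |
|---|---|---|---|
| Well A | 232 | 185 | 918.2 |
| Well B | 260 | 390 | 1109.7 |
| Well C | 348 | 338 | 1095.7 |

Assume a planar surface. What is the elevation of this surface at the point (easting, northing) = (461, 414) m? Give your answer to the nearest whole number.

1204 m

Two edge vectors: Well A→Well B = (28, 205, 191.5), Well A→Well C = (116, 153, 177.5).
Normal n = (Well A→Well B) × (Well A→Well C) = (7088, 17244, -19496).
So ∂z/∂easting = −n_x/n_z = 0.36356 and ∂z/∂northing = −n_y/n_z = 0.88449.
Intercept c from Well A: 918.2 − 84.35 − 163.63 = 670.22.
At (461, 414): z = 167.6 + 366.2 + 670.22 = 1204.0 m.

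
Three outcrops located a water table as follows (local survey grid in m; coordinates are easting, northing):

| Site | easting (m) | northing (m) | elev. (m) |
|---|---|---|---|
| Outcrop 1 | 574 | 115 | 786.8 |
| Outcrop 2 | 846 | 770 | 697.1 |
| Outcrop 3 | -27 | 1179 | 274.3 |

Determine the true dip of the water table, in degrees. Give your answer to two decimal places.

Two edge vectors: Outcrop 1→Outcrop 2 = (272, 655, -89.7), Outcrop 1→Outcrop 3 = (-601, 1064, -512.5).
Normal n = (Outcrop 1→Outcrop 2) × (Outcrop 1→Outcrop 3) = (-240246.7, 193309.7, 683063).
So ∂z/∂easting = −n_x/n_z = 0.35172 and ∂z/∂northing = −n_y/n_z = −0.28300.
Gradient magnitude |∇z| = √(a² + b²) = √(0.12371 + 0.08009) = 0.45144.
True dip = arctan(0.45144) = 24.30°, dipping toward NW (azimuth ≈ 309°).

24.30°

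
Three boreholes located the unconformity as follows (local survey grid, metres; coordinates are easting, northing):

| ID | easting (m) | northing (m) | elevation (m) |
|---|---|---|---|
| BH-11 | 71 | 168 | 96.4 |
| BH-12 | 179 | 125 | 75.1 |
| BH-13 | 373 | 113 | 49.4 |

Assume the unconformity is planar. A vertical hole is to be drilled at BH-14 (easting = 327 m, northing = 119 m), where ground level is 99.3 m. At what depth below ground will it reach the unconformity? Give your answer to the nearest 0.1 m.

Two edge vectors: BH-11→BH-12 = (108, -43, -21.3), BH-11→BH-13 = (302, -55, -47).
Normal n = (BH-11→BH-12) × (BH-11→BH-13) = (849.5, -1356.6, 7046).
So ∂z/∂easting = −n_x/n_z = −0.12056 and ∂z/∂northing = −n_y/n_z = 0.19253.
Intercept c from BH-11: 96.4 + 8.56 − 32.35 = 72.61.
At (327, 119): z_contact = −39.42 + 22.91 + 72.61 = 56.10 m.
Depth below ground = 99.3 − 56.10 = 43.2 m.

43.2 m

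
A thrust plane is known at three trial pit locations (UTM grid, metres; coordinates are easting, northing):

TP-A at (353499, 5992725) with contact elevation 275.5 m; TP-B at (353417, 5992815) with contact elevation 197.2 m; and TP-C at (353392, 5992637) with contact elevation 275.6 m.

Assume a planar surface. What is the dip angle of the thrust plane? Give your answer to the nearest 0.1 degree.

Two edge vectors: TP-A→TP-B = (-82, 90, -78.3), TP-A→TP-C = (-107, -88, 0.1).
Normal n = (TP-A→TP-B) × (TP-A→TP-C) = (-6881.4, 8386.3, 16846).
So ∂z/∂easting = −n_x/n_z = 0.40849 and ∂z/∂northing = −n_y/n_z = −0.49782.
Gradient magnitude |∇z| = √(a² + b²) = √(0.16686 + 0.24783) = 0.64396.
True dip = arctan(0.64396) = 32.8°, dipping toward NW (azimuth ≈ 321°).

32.8°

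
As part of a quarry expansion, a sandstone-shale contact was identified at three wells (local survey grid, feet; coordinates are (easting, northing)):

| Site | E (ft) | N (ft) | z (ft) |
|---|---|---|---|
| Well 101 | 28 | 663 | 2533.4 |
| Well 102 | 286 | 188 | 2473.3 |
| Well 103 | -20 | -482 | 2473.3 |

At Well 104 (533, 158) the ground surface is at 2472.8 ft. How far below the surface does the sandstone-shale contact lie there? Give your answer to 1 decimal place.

Let the plane be z = a·E + b·N + c.
Well 102−Well 101: 258a − 475b = −60.1;  Well 103−Well 101: −48a − 1145b = −60.1.
Solving gives a = −0.12654, b = 0.05779.
Then c = 2533.4 − a·28 − b·663 = 2498.63.
At (533, 158): z_contact = −67.45 + 9.13 + 2498.63 = 2440.31 ft.
Depth below ground = 2472.8 − 2440.31 = 32.5 ft.

32.5 ft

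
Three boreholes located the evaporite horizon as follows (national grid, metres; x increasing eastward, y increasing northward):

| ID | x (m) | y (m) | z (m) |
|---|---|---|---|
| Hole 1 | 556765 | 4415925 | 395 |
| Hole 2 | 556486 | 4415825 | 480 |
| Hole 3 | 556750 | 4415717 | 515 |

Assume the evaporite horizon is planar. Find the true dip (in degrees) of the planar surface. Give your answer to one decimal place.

Two edge vectors: Hole 1→Hole 2 = (-279, -100, 85), Hole 1→Hole 3 = (-15, -208, 120).
Normal n = (Hole 1→Hole 2) × (Hole 1→Hole 3) = (5680, 32205, 56532).
So ∂z/∂x = −n_x/n_z = −0.10047 and ∂z/∂y = −n_y/n_z = −0.56968.
Gradient magnitude |∇z| = √(a² + b²) = √(0.01010 + 0.32453) = 0.57847.
True dip = arctan(0.57847) = 30.0°, dipping toward N (azimuth ≈ 010°).

30.0°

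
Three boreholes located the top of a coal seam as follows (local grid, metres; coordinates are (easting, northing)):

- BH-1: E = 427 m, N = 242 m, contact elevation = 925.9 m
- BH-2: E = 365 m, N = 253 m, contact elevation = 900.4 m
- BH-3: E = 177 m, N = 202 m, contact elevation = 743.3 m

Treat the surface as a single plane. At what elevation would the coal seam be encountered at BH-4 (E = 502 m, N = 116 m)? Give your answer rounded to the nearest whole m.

850 m

Two edge vectors: BH-1→BH-2 = (-62, 11, -25.5), BH-1→BH-3 = (-250, -40, -182.6).
Normal n = (BH-1→BH-2) × (BH-1→BH-3) = (-3028.6, -4946.2, 5230).
So ∂z/∂E = −n_x/n_z = 0.57908 and ∂z/∂N = −n_y/n_z = 0.94574.
Intercept c from BH-1: 925.9 − 247.27 − 228.87 = 449.76.
At (502, 116): z = 290.7 + 109.7 + 449.76 = 850.2 m.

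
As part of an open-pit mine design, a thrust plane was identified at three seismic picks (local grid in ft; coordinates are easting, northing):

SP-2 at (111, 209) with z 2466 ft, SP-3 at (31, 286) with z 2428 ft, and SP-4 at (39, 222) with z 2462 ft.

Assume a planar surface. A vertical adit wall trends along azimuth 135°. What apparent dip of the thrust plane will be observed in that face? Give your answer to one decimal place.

Let the plane be z = a·easting + b·northing + c.
SP-3−SP-2: −80a + 77b = −38;  SP-4−SP-2: −72a + 13b = −4.
Solving gives a = −0.04130, b = −0.53641.
Unit vector along 135° is (sin 135°, cos 135°) = (0.7071, -0.7071).
Slope in that direction = a·(0.7071) + b·(-0.7071) = 0.35010.
Apparent dip = arctan|0.35010| = 19.3° (true dip is 28.3°, so apparent ≤ true as expected).

19.3°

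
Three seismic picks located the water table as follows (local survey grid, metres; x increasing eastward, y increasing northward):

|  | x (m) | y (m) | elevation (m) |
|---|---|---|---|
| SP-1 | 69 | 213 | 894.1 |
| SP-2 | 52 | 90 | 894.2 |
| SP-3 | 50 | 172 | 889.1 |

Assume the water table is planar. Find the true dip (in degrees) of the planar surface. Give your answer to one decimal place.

Let the plane be z = a·x + b·y + c.
SP-2−SP-1: −17a − 123b = 0.1;  SP-3−SP-1: −19a − 41b = −5.
Solving gives a = 0.37750, b = −0.05299.
Gradient magnitude |∇z| = √(a² + b²) = √(0.14251 + 0.00281) = 0.38120.
True dip = arctan(0.38120) = 20.9°, dipping toward W (azimuth ≈ 278°).

20.9°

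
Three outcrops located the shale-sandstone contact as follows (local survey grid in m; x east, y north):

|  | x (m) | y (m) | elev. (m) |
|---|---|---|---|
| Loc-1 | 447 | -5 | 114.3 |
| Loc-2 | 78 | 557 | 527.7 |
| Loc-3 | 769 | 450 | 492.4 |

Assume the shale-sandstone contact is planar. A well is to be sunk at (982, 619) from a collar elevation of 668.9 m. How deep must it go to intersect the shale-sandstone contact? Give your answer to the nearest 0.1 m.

Two edge vectors: Loc-1→Loc-2 = (-369, 562, 413.4), Loc-1→Loc-3 = (322, 455, 378.1).
Normal n = (Loc-1→Loc-2) × (Loc-1→Loc-3) = (24395.2, 272633.7, -348859).
So ∂z/∂x = −n_x/n_z = 0.06993 and ∂z/∂y = −n_y/n_z = 0.78150.
Intercept c from Loc-1: 114.3 − 31.26 + 3.91 = 86.95.
At (982, 619): z_contact = 68.67 + 483.75 + 86.95 = 639.37 m.
Depth below ground = 668.9 − 639.37 = 29.5 m.

29.5 m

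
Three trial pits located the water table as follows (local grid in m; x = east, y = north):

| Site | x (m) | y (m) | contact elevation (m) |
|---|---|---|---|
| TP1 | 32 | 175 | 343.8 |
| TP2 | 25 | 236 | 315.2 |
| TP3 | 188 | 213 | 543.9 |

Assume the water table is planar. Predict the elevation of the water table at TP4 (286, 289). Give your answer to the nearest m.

Let the plane be z = a·x + b·y + c.
TP2−TP1: −7a + 61b = −28.6;  TP3−TP1: 156a + 38b = 200.1.
Solving gives a = 1.35891, b = −0.31291.
Then c = 343.8 − a·32 − b·175 = 355.07.
At (286, 289): z = 388.6 − 90.4 + 355.07 = 653.3 m.

653 m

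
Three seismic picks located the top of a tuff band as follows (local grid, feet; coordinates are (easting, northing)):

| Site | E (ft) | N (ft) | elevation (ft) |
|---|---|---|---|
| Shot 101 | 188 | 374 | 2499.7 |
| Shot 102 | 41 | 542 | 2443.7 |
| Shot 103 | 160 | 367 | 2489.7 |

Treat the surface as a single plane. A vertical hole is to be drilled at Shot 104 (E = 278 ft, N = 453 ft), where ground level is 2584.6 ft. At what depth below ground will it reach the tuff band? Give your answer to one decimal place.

Let the plane be z = a·E + b·N + c.
Shot 102−Shot 101: −147a + 168b = −56;  Shot 103−Shot 101: −28a − 7b = −10.
Solving gives a = 0.36142, b = −0.01709.
Then c = 2499.7 − a·188 − b·374 = 2438.15.
At (278, 453): z_contact = 100.47 − 7.74 + 2438.15 = 2530.88 ft.
Depth below ground = 2584.6 − 2530.88 = 53.7 ft.

53.7 ft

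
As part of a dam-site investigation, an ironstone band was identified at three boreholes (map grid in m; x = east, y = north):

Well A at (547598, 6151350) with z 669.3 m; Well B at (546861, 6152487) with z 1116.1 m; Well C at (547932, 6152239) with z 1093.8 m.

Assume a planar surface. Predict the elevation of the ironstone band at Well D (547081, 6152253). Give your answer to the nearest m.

Two edge vectors: Well A→Well B = (-737, 1137, 446.8), Well A→Well C = (334, 889, 424.5).
Normal n = (Well A→Well B) × (Well A→Well C) = (85451.3, 462087.7, -1034951).
So ∂z/∂x = −n_x/n_z = 0.08256555 and ∂z/∂y = −n_y/n_z = 0.44648268.
Intercept c from Well A: 669.3 − 45212.73 − 2746471.26 = −2791014.69.
At (547081, 6152253): z = 45170.0 + 2746874.4 − 2791014.69 = 1029.8 m.

1030 m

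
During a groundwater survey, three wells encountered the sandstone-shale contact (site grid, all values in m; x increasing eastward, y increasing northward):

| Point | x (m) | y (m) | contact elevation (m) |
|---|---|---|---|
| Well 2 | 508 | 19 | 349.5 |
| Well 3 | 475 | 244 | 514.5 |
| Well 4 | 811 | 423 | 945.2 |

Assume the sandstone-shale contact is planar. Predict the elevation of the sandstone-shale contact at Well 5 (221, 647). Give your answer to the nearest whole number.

Let the plane be z = a·x + b·y + c.
Well 3−Well 2: −33a + 225b = 165;  Well 4−Well 2: 303a + 404b = 595.7.
Solving gives a = 0.82659, b = 0.85457.
Then c = 349.5 − a·508 − b·19 = −86.64.
At (221, 647): z = 182.7 + 552.9 − 86.64 = 648.9 m.

649 m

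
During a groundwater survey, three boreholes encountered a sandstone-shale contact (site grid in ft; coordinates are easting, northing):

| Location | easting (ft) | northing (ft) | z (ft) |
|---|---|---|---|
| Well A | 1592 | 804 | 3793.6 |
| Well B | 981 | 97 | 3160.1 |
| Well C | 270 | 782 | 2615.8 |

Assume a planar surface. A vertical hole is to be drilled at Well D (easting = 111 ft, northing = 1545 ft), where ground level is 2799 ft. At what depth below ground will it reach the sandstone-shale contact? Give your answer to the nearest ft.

227 ft

Two edge vectors: Well A→Well B = (-611, -707, -633.5), Well A→Well C = (-1322, -22, -1177.8).
Normal n = (Well A→Well B) × (Well A→Well C) = (818767.6, 117851.2, -921212).
So ∂z/∂easting = −n_x/n_z = 0.88879 and ∂z/∂northing = −n_y/n_z = 0.12793.
Intercept c from Well A: 3793.6 − 1414.96 − 102.86 = 2275.78.
At (111, 1545): z_contact = 98.7 + 197.7 + 2275.78 = 2572.1 ft.
Depth below ground = 2799 − 2572.1 = 227 ft.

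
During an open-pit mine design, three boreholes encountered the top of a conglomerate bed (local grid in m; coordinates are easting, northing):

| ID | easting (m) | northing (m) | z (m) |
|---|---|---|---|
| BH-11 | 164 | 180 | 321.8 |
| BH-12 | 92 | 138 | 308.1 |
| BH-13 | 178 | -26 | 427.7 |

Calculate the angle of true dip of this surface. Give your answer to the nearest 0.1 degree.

Let the plane be z = a·easting + b·northing + c.
BH-12−BH-11: −72a − 42b = −13.7;  BH-13−BH-11: 14a − 206b = 105.9.
Solving gives a = 0.47147, b = −0.48204.
Gradient magnitude |∇z| = √(a² + b²) = √(0.22228 + 0.23236) = 0.67427.
True dip = arctan(0.67427) = 34.0°, dipping toward NW (azimuth ≈ 316°).

34.0°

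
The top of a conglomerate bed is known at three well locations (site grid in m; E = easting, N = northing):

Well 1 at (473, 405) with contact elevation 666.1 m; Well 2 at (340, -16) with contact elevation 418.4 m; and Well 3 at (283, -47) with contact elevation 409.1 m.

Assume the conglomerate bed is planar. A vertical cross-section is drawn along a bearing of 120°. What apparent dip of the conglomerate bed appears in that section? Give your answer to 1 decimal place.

Let the plane be z = a·E + b·N + c.
Well 2−Well 1: −133a − 421b = −247.7;  Well 3−Well 1: −190a − 452b = −257.
Solving gives a = −0.18936, b = 0.64818.
Unit vector along 120° is (sin 120°, cos 120°) = (0.8660, -0.5000).
Slope in that direction = a·(0.8660) + b·(-0.5000) = −0.48808.
Apparent dip = arctan|0.48808| = 26.0° (true dip is 34.0°, so apparent ≤ true as expected).

26.0°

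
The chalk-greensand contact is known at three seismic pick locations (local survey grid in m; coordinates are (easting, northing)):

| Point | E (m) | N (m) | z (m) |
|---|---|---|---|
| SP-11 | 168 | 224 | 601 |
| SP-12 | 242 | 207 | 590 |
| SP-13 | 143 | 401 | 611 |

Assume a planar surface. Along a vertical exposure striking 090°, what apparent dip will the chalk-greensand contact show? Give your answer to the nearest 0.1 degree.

8.0°

Two edge vectors: SP-11→SP-12 = (74, -17, -11), SP-11→SP-13 = (-25, 177, 10).
Normal n = (SP-11→SP-12) × (SP-11→SP-13) = (1777, -465, 12673).
So ∂z/∂E = −n_x/n_z = −0.14022 and ∂z/∂N = −n_y/n_z = 0.03669.
Unit vector along 090° is (sin 90°, cos 90°) = (1.0000, 0.0000).
Slope in that direction = a·(1.0000) + b·(0.0000) = −0.14022.
Apparent dip = arctan|0.14022| = 8.0° (true dip is 8.2°, so apparent ≤ true as expected).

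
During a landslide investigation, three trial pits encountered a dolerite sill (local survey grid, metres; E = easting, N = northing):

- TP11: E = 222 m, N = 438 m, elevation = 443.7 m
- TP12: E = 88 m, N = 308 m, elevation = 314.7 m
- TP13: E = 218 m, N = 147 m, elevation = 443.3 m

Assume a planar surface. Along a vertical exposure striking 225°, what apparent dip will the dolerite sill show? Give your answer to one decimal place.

34.2°

Let the plane be z = a·E + b·N + c.
TP12−TP11: −134a − 130b = −129;  TP13−TP11: −4a − 291b = −0.4.
Solving gives a = 0.97435, b = −0.01202.
Unit vector along 225° is (sin 225°, cos 225°) = (-0.7071, -0.7071).
Slope in that direction = a·(-0.7071) + b·(-0.7071) = −0.68047.
Apparent dip = arctan|0.68047| = 34.2° (true dip is 44.3°, so apparent ≤ true as expected).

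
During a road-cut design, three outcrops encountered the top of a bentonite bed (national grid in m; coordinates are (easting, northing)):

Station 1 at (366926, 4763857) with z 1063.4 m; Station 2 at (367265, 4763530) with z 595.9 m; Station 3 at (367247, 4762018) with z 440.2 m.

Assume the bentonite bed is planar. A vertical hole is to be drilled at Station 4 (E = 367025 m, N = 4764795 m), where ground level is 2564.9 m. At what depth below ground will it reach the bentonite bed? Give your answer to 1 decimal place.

Two edge vectors: Station 1→Station 2 = (339, -327, -467.5), Station 1→Station 3 = (321, -1839, -623.2).
Normal n = (Station 1→Station 2) × (Station 1→Station 3) = (-655946.1, 61197.3, -518454).
So ∂z/∂E = −n_x/n_z = −1.265196334 and ∂z/∂N = −n_y/n_z = 0.118038052.
Intercept c from Station 1: 1063.4 + 464233.43 − 562316.40 = −97019.57.
At (367025, 4764795): z_contact = −464358.68 + 562427.12 − 97019.57 = 1048.87 m.
Depth below ground = 2564.9 − 1048.87 = 1516.0 m.

1516.0 m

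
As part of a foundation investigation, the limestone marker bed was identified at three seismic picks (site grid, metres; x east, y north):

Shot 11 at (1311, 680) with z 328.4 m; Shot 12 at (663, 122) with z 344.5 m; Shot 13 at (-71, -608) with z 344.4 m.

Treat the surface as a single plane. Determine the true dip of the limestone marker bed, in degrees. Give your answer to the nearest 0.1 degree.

14.8°

Two edge vectors: Shot 11→Shot 12 = (-648, -558, 16.1), Shot 11→Shot 13 = (-1382, -1288, 16).
Normal n = (Shot 11→Shot 12) × (Shot 11→Shot 13) = (11808.8, -11882.2, 63468).
So ∂z/∂x = −n_x/n_z = −0.18606 and ∂z/∂y = −n_y/n_z = 0.18722.
Gradient magnitude |∇z| = √(a² + b²) = √(0.03462 + 0.03505) = 0.26395.
True dip = arctan(0.26395) = 14.8°, dipping toward SE (azimuth ≈ 135°).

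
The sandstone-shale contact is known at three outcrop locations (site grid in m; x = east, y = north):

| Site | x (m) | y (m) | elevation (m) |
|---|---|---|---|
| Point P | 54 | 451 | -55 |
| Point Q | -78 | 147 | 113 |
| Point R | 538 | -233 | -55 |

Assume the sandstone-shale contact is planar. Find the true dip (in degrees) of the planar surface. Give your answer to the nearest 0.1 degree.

30.7°

Two edge vectors: Point P→Point Q = (-132, -304, 168), Point P→Point R = (484, -684, 0).
Normal n = (Point P→Point Q) × (Point P→Point R) = (114912, 81312, 237424).
So ∂z/∂x = −n_x/n_z = −0.48399 and ∂z/∂y = −n_y/n_z = −0.34248.
Gradient magnitude |∇z| = √(a² + b²) = √(0.23425 + 0.11729) = 0.59291.
True dip = arctan(0.59291) = 30.7°, dipping toward NE (azimuth ≈ 055°).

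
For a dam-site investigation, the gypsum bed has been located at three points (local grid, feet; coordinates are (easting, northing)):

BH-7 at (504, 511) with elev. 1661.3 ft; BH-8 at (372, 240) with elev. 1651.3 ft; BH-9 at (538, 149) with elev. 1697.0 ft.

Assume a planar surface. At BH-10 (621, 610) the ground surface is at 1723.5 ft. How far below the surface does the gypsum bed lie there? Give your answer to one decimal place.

42.5 ft

Let the plane be z = a·E + b·N + c.
BH-8−BH-7: −132a − 271b = −10;  BH-9−BH-7: 34a − 362b = 35.7.
Solving gives a = 0.23325, b = −0.07671.
Then c = 1661.3 − a·504 − b·511 = 1582.94.
At (621, 610): z_contact = 144.85 − 46.79 + 1582.94 = 1681.00 ft.
Depth below ground = 1723.5 − 1681.00 = 42.5 ft.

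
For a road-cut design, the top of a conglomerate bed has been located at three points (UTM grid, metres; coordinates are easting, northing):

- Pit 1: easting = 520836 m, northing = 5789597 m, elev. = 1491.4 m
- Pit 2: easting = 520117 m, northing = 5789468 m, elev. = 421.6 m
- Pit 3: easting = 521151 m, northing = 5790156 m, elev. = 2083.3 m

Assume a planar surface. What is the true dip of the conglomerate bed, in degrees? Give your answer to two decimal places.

55.68°

Let the plane be z = a·easting + b·northing + c.
Pit 2−Pit 1: −719a − 129b = −1069.8;  Pit 3−Pit 1: 315a + 559b = 591.9.
Solving gives a = 1.44391, b = 0.24520.
Gradient magnitude |∇z| = √(a² + b²) = √(2.08487 + 0.06013) = 1.46458.
True dip = arctan(1.46458) = 55.68°, dipping toward W (azimuth ≈ 260°).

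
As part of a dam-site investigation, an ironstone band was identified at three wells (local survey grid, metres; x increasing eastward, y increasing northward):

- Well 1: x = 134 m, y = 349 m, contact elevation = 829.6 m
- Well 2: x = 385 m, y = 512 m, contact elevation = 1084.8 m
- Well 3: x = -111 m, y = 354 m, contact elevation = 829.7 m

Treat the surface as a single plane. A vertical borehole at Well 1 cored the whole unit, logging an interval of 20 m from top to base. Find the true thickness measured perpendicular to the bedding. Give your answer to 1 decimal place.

11.0 m

Two edge vectors: Well 1→Well 2 = (251, 163, 255.2), Well 1→Well 3 = (-245, 5, 0.1).
Normal n = (Well 1→Well 2) × (Well 1→Well 3) = (-1259.7, -62549.1, 41190).
So ∂z/∂x = −n_x/n_z = 0.03058 and ∂z/∂y = −n_y/n_z = 1.51855.
|∇z| = √(a²+b²) = 1.51886, so dip δ = arctan(1.51886) = 56.64°.
True thickness = vertical thickness × cos δ = 20 × cos 56.64° = 11.0 m.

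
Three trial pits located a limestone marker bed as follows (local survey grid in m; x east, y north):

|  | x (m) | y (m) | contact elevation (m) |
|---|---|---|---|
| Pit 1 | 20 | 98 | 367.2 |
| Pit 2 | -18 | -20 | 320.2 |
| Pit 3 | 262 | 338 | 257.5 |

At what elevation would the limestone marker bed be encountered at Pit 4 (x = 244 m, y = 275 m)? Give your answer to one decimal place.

229.6 m

Let the plane be z = a·x + b·y + c.
Pit 2−Pit 1: −38a − 118b = −47;  Pit 3−Pit 1: 242a + 240b = −109.7.
Solving gives a = −1.24638, b = 0.79968.
Then c = 367.2 − a·20 − b·98 = 313.76.
At (244, 275): z = −304.1 + 219.9 + 313.76 = 229.6 m.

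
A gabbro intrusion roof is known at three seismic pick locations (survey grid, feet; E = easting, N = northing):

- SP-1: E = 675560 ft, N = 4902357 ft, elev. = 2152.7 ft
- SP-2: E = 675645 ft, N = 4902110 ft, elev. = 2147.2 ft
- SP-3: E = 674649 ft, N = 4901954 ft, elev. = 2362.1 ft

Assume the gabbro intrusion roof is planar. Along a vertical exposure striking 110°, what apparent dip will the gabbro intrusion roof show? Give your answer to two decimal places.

Two edge vectors: SP-1→SP-2 = (85, -247, -5.5), SP-1→SP-3 = (-911, -403, 209.4).
Normal n = (SP-1→SP-2) × (SP-1→SP-3) = (-53938.3, -12788.5, -259272).
So ∂z/∂E = −n_x/n_z = −0.20804 and ∂z/∂N = −n_y/n_z = −0.04932.
Unit vector along 110° is (sin 110°, cos 110°) = (0.9397, -0.3420).
Slope in that direction = a·(0.9397) + b·(-0.3420) = −0.17862.
Apparent dip = arctan|0.17862| = 10.13° (true dip is 12.1°, so apparent ≤ true as expected).

10.13°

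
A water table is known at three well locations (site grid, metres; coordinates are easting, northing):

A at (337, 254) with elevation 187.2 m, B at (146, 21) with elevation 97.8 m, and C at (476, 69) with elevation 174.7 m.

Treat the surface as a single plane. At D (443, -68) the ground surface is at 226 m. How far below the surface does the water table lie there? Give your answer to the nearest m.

Let the plane be z = a·easting + b·northing + c.
B−A: −191a − 233b = −89.4;  C−A: 139a − 185b = −12.5.
Solving gives a = 0.20121, b = 0.21875.
Then c = 187.2 − a·337 − b·254 = 63.83.
At (443, -68): z_contact = 89.1 − 14.9 + 63.83 = 138.1 m.
Depth below ground = 226 − 138.1 = 88 m.

88 m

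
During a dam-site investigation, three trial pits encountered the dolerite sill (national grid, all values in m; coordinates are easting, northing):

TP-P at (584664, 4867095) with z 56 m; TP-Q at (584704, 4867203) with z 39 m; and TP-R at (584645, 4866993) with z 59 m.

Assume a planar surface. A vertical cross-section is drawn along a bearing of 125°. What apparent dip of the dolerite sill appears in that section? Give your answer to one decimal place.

Two edge vectors: TP-P→TP-Q = (40, 108, -17), TP-P→TP-R = (-19, -102, 3).
Normal n = (TP-P→TP-Q) × (TP-P→TP-R) = (-1410, 203, -2028).
So ∂z/∂easting = −n_x/n_z = −0.69527 and ∂z/∂northing = −n_y/n_z = 0.10010.
Unit vector along 125° is (sin 125°, cos 125°) = (0.8192, -0.5736).
Slope in that direction = a·(0.8192) + b·(-0.5736) = −0.62694.
Apparent dip = arctan|0.62694| = 32.1° (true dip is 35.1°, so apparent ≤ true as expected).

32.1°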